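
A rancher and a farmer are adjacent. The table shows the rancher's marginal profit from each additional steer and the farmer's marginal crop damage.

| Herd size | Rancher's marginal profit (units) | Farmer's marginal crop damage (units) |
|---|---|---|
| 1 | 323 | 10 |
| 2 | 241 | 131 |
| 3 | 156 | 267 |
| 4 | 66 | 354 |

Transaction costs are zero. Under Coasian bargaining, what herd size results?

Bargaining reaches the level where marginal profit last exceeds marginal crop damage.
That holds through level 2 (241 ≥ 131) but not at 3 (156 < 267).

2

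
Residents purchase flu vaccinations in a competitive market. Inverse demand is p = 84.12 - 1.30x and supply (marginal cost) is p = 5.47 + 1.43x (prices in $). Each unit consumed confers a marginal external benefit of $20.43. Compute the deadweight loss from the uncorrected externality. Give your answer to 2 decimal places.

Market equilibrium (private): 5.47 + 1.43x = 84.12 - 1.30x → x_m = 28.8095.
Social marginal benefit = demand + MEB = 104.55 - 1.30x.
Set SMB = MC: 104.55 - 1.30x = 5.47 + 1.43x → x* = 36.2930.
Height of the DWL triangle at x_m is SMB(x_m) − MC(x_m) = MEB(x_m) = 20.4300.
DWL = ½ × 7.4835 × 20.4300 = 76.4440.

DWL = $76.44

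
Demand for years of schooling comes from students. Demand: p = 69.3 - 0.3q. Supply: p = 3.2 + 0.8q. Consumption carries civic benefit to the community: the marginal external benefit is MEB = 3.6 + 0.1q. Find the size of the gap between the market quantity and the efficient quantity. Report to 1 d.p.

9.6 units

Market equilibrium (private): 3.2 + 0.8q = 69.3 - 0.3q → q_m = 60.0909.
Social marginal benefit = demand + MEB = 72.9 - 0.2q.
Set SMB = MC: 72.9 - 0.2q = 3.2 + 0.8q → q* = 69.7000.
Gap = |60.0909 − 69.7000| = 9.6091.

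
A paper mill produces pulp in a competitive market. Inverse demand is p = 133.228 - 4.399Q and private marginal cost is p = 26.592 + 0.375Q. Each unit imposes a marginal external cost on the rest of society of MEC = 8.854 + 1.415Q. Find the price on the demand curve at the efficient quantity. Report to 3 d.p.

P = 63.727

Social marginal cost = private MC + MEC = 35.446 + 1.790Q.
Set SMC = demand: 35.446 + 1.790Q = 133.228 - 4.399Q → Q* = 15.7993.
Consumer price on the demand curve at Q*: 133.228 − 4.399×15.7993 = 63.7269.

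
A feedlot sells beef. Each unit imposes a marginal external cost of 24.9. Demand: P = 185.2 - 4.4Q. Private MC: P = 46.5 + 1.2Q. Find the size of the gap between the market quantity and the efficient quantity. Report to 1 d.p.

4.4 units

Market equilibrium (private): 46.5 + 1.2Q = 185.2 - 4.4Q → Q_m = 24.7679.
Social marginal cost = private MC + MEC = 71.4 + 1.2Q.
Set SMC = demand: 71.4 + 1.2Q = 185.2 - 4.4Q → Q* = 20.3214.
Gap = |24.7679 − 20.3214| = 4.4465.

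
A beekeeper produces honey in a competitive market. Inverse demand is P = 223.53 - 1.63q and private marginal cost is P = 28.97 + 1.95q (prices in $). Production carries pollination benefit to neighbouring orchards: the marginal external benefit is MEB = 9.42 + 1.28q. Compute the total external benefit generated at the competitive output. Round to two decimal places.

$2402.20

Market equilibrium (private): 28.97 + 1.95q = 223.53 - 1.63q → q_m = 54.3464.
Total external benefit = ∫₀^{q_m} (9.42 + 1.28q) dq = 9.42×54.3464 + ½×1.28×54.3464² = 2402.2031.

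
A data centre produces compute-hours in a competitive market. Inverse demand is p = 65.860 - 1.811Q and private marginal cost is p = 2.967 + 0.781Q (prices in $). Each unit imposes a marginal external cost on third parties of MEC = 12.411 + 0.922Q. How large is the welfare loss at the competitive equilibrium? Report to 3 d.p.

DWL = $172.145

Market equilibrium (private): 2.967 + 0.781Q = 65.860 - 1.811Q → Q_m = 24.2643.
Social marginal cost = private MC + MEC = 15.378 + 1.703Q.
Set SMC = demand: 15.378 + 1.703Q = 65.860 - 1.811Q → Q* = 14.3660.
Height of the DWL triangle at Q_m is SMC(Q_m) − demand(Q_m) = MEC(Q_m) = 34.7827.
DWL = ½ × 9.8983 × 34.7827 = 172.1448.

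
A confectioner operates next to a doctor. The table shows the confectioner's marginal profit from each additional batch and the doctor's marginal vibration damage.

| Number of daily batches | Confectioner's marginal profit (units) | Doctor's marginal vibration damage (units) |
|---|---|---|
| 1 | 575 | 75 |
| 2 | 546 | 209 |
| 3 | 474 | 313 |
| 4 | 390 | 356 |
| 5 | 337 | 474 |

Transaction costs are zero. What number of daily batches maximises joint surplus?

4

Bargaining reaches the level where marginal profit last exceeds marginal vibration damage.
That holds through level 4 (390 ≥ 356) but not at 5 (337 < 474).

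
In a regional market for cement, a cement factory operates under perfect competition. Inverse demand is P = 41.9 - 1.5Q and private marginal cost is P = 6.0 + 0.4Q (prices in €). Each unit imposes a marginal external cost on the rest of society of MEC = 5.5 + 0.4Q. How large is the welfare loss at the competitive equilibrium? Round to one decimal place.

Market equilibrium (private): 6.0 + 0.4Q = 41.9 - 1.5Q → Q_m = 18.8947.
Social marginal cost = private MC + MEC = 11.5 + 0.8Q.
Set SMC = demand: 11.5 + 0.8Q = 41.9 - 1.5Q → Q* = 13.2174.
The loss is the area between SMC and demand from Q* to Q_m; with linear curves that's a triangle of height MEC(Q_m).
DWL = ½ × 5.6773 × 13.0579 = 37.0668.

DWL = €37.1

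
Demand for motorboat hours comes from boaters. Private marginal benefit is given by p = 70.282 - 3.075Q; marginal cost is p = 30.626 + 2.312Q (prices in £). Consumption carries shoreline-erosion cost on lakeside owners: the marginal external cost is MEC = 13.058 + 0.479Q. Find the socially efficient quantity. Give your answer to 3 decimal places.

Q* = 4.534

Social marginal benefit = demand − MEC = 57.224 - 3.554Q.
Set SMB = MC: 57.224 - 3.554Q = 30.626 + 2.312Q → Q* = 4.5343.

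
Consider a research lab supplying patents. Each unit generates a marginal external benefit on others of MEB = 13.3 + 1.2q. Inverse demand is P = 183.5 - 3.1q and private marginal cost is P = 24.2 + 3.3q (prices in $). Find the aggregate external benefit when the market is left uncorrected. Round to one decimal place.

Market equilibrium (private): 24.2 + 3.3q = 183.5 - 3.1q → q_m = 24.8906.
Total external benefit = ∫₀^{q_m} (13.3 + 1.2q) dq = 13.3×24.8906 + ½×1.2×24.8906² = 702.7702.

$702.8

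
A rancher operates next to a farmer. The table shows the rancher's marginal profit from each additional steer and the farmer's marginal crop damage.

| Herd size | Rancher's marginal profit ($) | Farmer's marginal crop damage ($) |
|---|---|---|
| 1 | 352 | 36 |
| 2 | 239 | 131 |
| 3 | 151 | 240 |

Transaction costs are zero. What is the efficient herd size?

Bargaining reaches the level where marginal profit last exceeds marginal crop damage.
That holds through level 2 (239 ≥ 131) but not at 3 (151 < 240).

2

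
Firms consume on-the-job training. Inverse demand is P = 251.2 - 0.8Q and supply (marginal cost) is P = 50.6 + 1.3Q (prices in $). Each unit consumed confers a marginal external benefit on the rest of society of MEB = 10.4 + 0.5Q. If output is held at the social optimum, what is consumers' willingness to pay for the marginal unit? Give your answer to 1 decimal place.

P = $145.7

Social marginal benefit = demand + MEB = 261.6 - 0.3Q.
Set SMB = MC: 261.6 - 0.3Q = 50.6 + 1.3Q → Q* = 131.8750.
Consumer price on the demand curve at Q*: 251.2 − 0.8×131.8750 = 145.7000.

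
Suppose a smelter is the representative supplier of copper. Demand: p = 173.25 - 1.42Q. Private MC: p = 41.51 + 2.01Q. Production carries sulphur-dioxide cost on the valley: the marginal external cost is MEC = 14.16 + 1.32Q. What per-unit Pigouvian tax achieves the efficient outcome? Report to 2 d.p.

Social marginal cost = private MC + MEC = 55.67 + 3.33Q.
Set SMC = demand: 55.67 + 3.33Q = 173.25 - 1.42Q → Q* = 24.7537.
The Pigouvian tax equals MEC at Q*: 14.16 + 1.32×24.7537 = 46.8349.

tax = 46.83 per unit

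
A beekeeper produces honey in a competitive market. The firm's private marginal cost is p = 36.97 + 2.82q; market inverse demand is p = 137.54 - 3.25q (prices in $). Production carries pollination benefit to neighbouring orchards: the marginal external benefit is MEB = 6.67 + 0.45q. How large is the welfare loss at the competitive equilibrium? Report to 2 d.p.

DWL = $17.75

Market equilibrium (private): 36.97 + 2.82q = 137.54 - 3.25q → q_m = 16.5684.
Social marginal cost = private MC − MEB = 30.30 + 2.37q.
Set SMC = demand: 30.30 + 2.37q = 137.54 - 3.25q → q* = 19.0819.
The loss is the area between SMC and demand from q* to q_m; with linear curves that's a triangle of height MEB(q_m).
DWL = ½ × 2.5135 × 14.1258 = 17.7526.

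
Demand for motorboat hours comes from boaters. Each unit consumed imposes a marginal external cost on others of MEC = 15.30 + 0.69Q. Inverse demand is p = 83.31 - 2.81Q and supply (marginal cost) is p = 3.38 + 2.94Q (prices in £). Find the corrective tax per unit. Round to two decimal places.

tax = £22.22 per unit

Social marginal benefit = demand − MEC = 68.01 - 3.50Q.
Set SMB = MC: 68.01 - 3.50Q = 3.38 + 2.94Q → Q* = 10.0357.
The Pigouvian tax equals MEC at Q*: 15.30 + 0.69×10.0357 = 22.2246.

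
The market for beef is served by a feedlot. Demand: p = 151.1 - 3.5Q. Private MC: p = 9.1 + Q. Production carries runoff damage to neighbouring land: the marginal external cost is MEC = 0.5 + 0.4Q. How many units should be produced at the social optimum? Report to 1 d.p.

Q* = 28.9

Social marginal cost = private MC + MEC = 9.6 + 1.4Q.
Set SMC = demand: 9.6 + 1.4Q = 151.1 - 3.5Q → Q* = 28.8776.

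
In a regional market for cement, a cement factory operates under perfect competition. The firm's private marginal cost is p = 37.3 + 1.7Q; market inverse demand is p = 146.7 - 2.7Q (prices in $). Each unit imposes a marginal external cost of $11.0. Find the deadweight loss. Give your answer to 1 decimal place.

DWL = $13.8

Market equilibrium (private): 37.3 + 1.7Q = 146.7 - 2.7Q → Q_m = 24.8636.
Social marginal cost = private MC + MEC = 48.3 + 1.7Q.
Set SMC = demand: 48.3 + 1.7Q = 146.7 - 2.7Q → Q* = 22.3636.
Between Q* and Q_m the wedge SMC − demand runs linearly from 0 to MEC(Q_m), so the loss is a triangle.
DWL = ½ × 2.5000 × 11.0000 = 13.7500.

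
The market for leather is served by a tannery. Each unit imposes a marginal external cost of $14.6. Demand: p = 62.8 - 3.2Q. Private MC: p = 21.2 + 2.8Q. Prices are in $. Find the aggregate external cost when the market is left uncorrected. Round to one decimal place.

$101.2

Market equilibrium (private): 21.2 + 2.8Q = 62.8 - 3.2Q → Q_m = 6.9333.
Total external cost = MEC × Q_m = 14.6 × 6.9333 = 101.2262.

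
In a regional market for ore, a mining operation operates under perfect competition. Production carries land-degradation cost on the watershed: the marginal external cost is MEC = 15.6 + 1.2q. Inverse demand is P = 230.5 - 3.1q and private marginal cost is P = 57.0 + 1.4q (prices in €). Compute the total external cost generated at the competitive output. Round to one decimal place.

Market equilibrium (private): 57.0 + 1.4q = 230.5 - 3.1q → q_m = 38.5556.
Total external cost = ∫₀^{q_m} (15.6 + 1.2q) dq = 15.6×38.5556 + ½×1.2×38.5556² = 1493.3879.

€1493.4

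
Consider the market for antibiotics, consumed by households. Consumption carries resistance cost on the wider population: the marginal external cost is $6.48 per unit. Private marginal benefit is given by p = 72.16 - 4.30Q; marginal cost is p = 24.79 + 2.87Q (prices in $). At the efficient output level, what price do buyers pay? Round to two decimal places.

P = $47.64

Social marginal benefit = demand − MEC = 65.68 - 4.30Q.
Set SMB = MC: 65.68 - 4.30Q = 24.79 + 2.87Q → Q* = 5.7029.
Consumer price on the demand curve at Q*: 72.16 − 4.30×5.7029 = 47.6375.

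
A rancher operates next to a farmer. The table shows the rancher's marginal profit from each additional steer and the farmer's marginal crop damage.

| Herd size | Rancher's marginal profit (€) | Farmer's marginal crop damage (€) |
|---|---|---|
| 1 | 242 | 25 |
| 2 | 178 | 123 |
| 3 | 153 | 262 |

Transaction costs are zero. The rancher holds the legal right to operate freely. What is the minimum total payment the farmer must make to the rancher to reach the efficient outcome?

€153

Left alone the rancher would choose level 3 (marginal profit stays positive).
Efficient level: k* = 2 (marginal profit ≥ marginal crop damage through 2).
The farmer must at least cover the rancher's forgone profit from cutting 3→2: 153 = 153.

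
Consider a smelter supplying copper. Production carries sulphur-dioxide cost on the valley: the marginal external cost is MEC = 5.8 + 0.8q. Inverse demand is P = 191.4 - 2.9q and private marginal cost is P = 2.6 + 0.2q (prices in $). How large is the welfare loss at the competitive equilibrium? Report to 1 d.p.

DWL = $381.1

Market equilibrium (private): 2.6 + 0.2q = 191.4 - 2.9q → q_m = 60.9032.
Social marginal cost = private MC + MEC = 8.4 + q.
Set SMC = demand: 8.4 + q = 191.4 - 2.9q → q* = 46.9231.
The loss is the area between SMC and demand from q* to q_m; with linear curves that's a triangle of height MEC(q_m).
DWL = ½ × 13.9801 × 54.5226 = 381.1157.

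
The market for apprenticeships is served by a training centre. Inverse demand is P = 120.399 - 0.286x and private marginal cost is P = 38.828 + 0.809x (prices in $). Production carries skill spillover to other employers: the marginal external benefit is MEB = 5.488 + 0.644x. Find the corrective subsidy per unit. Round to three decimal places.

Social marginal cost = private MC − MEB = 33.340 + 0.165x.
Set SMC = demand: 33.340 + 0.165x = 120.399 - 0.286x → x* = 193.0355.
The Pigouvian subsidy equals MEB at x*: 5.488 + 0.644×193.0355 = 129.8029.

subsidy = $129.803 per unit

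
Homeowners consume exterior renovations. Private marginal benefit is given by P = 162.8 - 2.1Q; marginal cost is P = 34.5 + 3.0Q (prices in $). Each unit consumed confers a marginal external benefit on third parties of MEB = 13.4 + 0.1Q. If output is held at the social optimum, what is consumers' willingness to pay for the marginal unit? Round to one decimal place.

P = $103.3

Social marginal benefit = demand + MEB = 176.2 - 2.0Q.
Set SMB = MC: 176.2 - 2.0Q = 34.5 + 3.0Q → Q* = 28.3400.
Consumer price on the demand curve at Q*: 162.8 − 2.1×28.3400 = 103.2860.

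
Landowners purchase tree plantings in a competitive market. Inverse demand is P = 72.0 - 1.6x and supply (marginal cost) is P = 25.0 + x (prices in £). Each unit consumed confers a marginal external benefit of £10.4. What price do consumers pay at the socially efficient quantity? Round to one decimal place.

Social marginal benefit = demand + MEB = 82.4 - 1.6x.
Set SMB = MC: 82.4 - 1.6x = 25.0 + x → x* = 22.0769.
Consumer price on the demand curve at x*: 72.0 − 1.6×22.0769 = 36.6770.

P = £36.7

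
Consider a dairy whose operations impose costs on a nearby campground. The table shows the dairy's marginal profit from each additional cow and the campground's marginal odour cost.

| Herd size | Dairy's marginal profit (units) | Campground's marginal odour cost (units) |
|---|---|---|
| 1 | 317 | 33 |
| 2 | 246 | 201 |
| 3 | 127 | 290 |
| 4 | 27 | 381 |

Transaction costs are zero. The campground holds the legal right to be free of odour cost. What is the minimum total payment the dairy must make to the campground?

234

Efficient level: marginal profit ≥ marginal odour cost through level 2, so k* = 2.
With the campground holding the right, the dairy must at least compensate total damage at k*: 33 + 201 = 234.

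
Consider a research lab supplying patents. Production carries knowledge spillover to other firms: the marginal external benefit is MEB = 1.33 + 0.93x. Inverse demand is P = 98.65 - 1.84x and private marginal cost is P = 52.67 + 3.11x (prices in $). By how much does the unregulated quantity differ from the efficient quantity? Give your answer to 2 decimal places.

Market equilibrium (private): 52.67 + 3.11x = 98.65 - 1.84x → x_m = 9.2889.
Social marginal cost = private MC − MEB = 51.34 + 2.18x.
Set SMC = demand: 51.34 + 2.18x = 98.65 - 1.84x → x* = 11.7687.
Gap = |9.2889 − 11.7687| = 2.4798.

2.48 units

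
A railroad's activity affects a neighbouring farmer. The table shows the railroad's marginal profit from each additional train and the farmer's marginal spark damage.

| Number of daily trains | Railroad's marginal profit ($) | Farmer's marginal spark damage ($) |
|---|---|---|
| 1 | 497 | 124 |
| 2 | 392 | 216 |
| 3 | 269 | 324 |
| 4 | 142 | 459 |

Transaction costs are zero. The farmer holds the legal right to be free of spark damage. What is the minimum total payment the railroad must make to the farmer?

Efficient level: marginal profit ≥ marginal spark damage through level 2, so k* = 2.
With the farmer holding the right, the railroad must at least compensate total damage at k*: 124 + 216 = 340.

$340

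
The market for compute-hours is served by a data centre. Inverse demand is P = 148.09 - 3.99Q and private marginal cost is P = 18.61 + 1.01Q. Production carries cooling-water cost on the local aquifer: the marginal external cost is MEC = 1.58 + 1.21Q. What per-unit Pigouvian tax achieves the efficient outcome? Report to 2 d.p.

Social marginal cost = private MC + MEC = 20.19 + 2.22Q.
Set SMC = demand: 20.19 + 2.22Q = 148.09 - 3.99Q → Q* = 20.5958.
The Pigouvian tax equals MEC at Q*: 1.58 + 1.21×20.5958 = 26.5009.

tax = 26.50 per unit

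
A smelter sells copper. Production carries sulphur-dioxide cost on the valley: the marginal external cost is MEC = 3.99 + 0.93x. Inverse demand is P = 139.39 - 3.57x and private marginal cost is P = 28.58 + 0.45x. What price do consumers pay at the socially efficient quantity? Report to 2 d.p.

Social marginal cost = private MC + MEC = 32.57 + 1.38x.
Set SMC = demand: 32.57 + 1.38x = 139.39 - 3.57x → x* = 21.5798.
Consumer price on the demand curve at x*: 139.39 − 3.57×21.5798 = 62.3501.

P = 62.35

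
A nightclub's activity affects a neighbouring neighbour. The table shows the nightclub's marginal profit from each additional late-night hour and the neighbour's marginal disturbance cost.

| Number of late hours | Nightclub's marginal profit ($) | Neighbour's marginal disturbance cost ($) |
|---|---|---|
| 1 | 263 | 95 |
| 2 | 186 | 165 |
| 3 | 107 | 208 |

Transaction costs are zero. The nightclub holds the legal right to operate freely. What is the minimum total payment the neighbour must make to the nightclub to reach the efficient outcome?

$107

Left alone the nightclub would choose level 3 (marginal profit stays positive).
Efficient level: k* = 2 (marginal profit ≥ marginal disturbance cost through 2).
The neighbour must at least cover the nightclub's forgone profit from cutting 3→2: 107 = 107.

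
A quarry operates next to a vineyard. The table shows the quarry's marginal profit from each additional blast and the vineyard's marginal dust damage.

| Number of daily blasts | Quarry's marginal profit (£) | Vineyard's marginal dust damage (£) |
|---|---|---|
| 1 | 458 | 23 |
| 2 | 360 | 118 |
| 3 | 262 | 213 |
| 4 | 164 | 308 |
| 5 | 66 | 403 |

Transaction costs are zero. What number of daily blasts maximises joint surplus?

3

Bargaining reaches the level where marginal profit last exceeds marginal dust damage.
That holds through level 3 (262 ≥ 213) but not at 4 (164 < 308).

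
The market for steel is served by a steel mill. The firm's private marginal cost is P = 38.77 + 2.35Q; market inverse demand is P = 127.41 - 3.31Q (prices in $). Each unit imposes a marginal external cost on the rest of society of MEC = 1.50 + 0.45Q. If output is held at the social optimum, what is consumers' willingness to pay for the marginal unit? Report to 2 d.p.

P = $80.20

Social marginal cost = private MC + MEC = 40.27 + 2.80Q.
Set SMC = demand: 40.27 + 2.80Q = 127.41 - 3.31Q → Q* = 14.2619.
Consumer price on the demand curve at Q*: 127.41 − 3.31×14.2619 = 80.2031.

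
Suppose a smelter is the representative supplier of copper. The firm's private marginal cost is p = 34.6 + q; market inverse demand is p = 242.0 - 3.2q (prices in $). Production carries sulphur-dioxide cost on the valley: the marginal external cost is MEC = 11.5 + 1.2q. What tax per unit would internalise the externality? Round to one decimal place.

Social marginal cost = private MC + MEC = 46.1 + 2.2q.
Set SMC = demand: 46.1 + 2.2q = 242.0 - 3.2q → q* = 36.2778.
The Pigouvian tax equals MEC at q*: 11.5 + 1.2×36.2778 = 55.0334.

tax = $55.0 per unit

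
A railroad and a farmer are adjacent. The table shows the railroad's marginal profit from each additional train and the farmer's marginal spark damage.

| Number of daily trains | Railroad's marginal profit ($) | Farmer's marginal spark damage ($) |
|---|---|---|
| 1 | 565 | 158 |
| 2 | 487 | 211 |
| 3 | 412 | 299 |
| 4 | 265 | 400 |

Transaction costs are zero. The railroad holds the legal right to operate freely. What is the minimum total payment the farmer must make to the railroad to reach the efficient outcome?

$265

Left alone the railroad would choose level 4 (marginal profit stays positive).
Efficient level: k* = 3 (marginal profit ≥ marginal spark damage through 3).
The farmer must at least cover the railroad's forgone profit from cutting 4→3: 265 = 265.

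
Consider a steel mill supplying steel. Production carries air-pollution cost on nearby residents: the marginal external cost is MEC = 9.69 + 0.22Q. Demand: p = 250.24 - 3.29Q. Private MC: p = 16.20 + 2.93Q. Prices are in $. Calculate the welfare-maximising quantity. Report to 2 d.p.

Q* = 34.84

Social marginal cost = private MC + MEC = 25.89 + 3.15Q.
Set SMC = demand: 25.89 + 3.15Q = 250.24 - 3.29Q → Q* = 34.8370.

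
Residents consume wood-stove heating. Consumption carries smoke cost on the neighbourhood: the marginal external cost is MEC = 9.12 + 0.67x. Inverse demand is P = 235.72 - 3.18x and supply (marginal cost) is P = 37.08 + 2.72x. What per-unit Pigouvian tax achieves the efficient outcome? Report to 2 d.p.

tax = 28.45 per unit

Social marginal benefit = demand − MEC = 226.60 - 3.85x.
Set SMB = MC: 226.60 - 3.85x = 37.08 + 2.72x → x* = 28.8463.
The Pigouvian tax equals MEC at x*: 9.12 + 0.67×28.8463 = 28.4470.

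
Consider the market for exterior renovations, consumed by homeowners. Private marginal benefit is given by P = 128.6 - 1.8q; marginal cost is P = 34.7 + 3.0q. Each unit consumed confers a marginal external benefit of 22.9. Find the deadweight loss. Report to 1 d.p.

DWL = 54.6

Market equilibrium (private): 34.7 + 3.0q = 128.6 - 1.8q → q_m = 19.5625.
Social marginal benefit = demand + MEB = 151.5 - 1.8q.
Set SMB = MC: 151.5 - 1.8q = 34.7 + 3.0q → q* = 24.3333.
Height of the DWL triangle at q_m is SMB(q_m) − MC(q_m) = MEB(q_m) = 22.9000.
DWL = ½ × 4.7708 × 22.9000 = 54.6257.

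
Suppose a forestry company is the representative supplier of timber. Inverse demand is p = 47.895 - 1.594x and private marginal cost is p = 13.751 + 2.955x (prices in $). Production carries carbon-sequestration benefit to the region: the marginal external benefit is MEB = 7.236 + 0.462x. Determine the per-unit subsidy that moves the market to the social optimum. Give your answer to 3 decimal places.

Social marginal cost = private MC − MEB = 6.515 + 2.493x.
Set SMC = demand: 6.515 + 2.493x = 47.895 - 1.594x → x* = 10.1248.
The Pigouvian subsidy equals MEB at x*: 7.236 + 0.462×10.1248 = 11.9137.

subsidy = $11.914 per unit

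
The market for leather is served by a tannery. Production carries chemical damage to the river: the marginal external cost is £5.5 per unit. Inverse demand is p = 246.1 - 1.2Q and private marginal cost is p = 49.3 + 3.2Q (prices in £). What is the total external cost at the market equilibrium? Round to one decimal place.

£246.0

Market equilibrium (private): 49.3 + 3.2Q = 246.1 - 1.2Q → Q_m = 44.7273.
Total external cost = MEC × Q_m = 5.5 × 44.7273 = 246.0002.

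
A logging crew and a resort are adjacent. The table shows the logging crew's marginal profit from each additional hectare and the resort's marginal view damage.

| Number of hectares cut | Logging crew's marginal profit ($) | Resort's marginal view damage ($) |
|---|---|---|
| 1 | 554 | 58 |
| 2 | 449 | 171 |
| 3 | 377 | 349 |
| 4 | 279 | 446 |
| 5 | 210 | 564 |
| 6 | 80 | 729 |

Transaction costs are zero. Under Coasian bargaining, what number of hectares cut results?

Bargaining reaches the level where marginal profit last exceeds marginal view damage.
That holds through level 3 (377 ≥ 349) but not at 4 (279 < 446).

3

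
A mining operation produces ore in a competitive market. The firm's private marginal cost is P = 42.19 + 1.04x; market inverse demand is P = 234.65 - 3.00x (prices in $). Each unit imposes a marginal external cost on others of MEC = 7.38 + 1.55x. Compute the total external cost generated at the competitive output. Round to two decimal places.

$2110.39

Market equilibrium (private): 42.19 + 1.04x = 234.65 - 3.00x → x_m = 47.6386.
Total external cost = ∫₀^{x_m} (7.38 + 1.55x) dx = 7.38×47.6386 + ½×1.55×47.6386² = 2110.3859.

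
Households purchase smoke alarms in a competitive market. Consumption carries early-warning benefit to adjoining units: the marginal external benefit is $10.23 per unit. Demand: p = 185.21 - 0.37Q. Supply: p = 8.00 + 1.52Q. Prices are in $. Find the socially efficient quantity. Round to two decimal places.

Q* = 99.17

Social marginal benefit = demand + MEB = 195.44 - 0.37Q.
Set SMB = MC: 195.44 - 0.37Q = 8.00 + 1.52Q → Q* = 99.1746.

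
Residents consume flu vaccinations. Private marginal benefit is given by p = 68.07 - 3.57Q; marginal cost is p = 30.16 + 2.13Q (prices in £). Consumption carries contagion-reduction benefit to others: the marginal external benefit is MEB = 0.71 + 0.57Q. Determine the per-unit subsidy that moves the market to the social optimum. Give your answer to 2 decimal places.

subsidy = £5.00 per unit

Social marginal benefit = demand + MEB = 68.78 - 3.00Q.
Set SMB = MC: 68.78 - 3.00Q = 30.16 + 2.13Q → Q* = 7.5283.
The Pigouvian subsidy equals MEB at Q*: 0.71 + 0.57×7.5283 = 5.0011.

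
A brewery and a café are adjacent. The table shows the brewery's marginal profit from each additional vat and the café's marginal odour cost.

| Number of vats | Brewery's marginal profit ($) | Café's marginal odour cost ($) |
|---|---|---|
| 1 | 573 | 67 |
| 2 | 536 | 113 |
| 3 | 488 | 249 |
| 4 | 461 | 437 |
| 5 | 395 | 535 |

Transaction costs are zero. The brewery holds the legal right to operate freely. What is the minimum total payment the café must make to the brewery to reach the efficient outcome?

$395

Left alone the brewery would choose level 5 (marginal profit stays positive).
Efficient level: k* = 4 (marginal profit ≥ marginal odour cost through 4).
The café must at least cover the brewery's forgone profit from cutting 5→4: 395 = 395.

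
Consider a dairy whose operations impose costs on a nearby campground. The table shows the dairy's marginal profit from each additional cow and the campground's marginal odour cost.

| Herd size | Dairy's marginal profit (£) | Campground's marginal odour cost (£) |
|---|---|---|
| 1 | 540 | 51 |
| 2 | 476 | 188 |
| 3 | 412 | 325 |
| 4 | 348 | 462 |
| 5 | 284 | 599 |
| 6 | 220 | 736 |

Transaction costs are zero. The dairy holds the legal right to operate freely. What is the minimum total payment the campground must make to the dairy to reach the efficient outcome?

£852

Left alone the dairy would choose level 6 (marginal profit stays positive).
Efficient level: k* = 3 (marginal profit ≥ marginal odour cost through 3).
The campground must at least cover the dairy's forgone profit from cutting 6→3: 348 + 284 + 220 = 852.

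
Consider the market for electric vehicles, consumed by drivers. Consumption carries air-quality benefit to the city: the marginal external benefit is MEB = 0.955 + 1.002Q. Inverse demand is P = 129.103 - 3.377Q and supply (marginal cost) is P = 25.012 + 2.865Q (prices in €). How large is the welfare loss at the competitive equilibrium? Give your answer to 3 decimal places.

DWL = €29.773

Market equilibrium (private): 25.012 + 2.865Q = 129.103 - 3.377Q → Q_m = 16.6759.
Social marginal benefit = demand + MEB = 130.058 - 2.375Q.
Set SMB = MC: 130.058 - 2.375Q = 25.012 + 2.865Q → Q* = 20.0469.
Height of the DWL triangle at Q_m is SMB(Q_m) − MC(Q_m) = MEB(Q_m) = 17.6643.
DWL = ½ × 3.3710 × 17.6643 = 29.7732.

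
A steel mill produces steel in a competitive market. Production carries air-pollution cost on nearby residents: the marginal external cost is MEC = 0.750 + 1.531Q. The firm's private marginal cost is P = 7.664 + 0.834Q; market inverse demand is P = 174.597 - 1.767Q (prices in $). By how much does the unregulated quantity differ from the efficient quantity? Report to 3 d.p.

23.962 units

Market equilibrium (private): 7.664 + 0.834Q = 174.597 - 1.767Q → Q_m = 64.1803.
Social marginal cost = private MC + MEC = 8.414 + 2.365Q.
Set SMC = demand: 8.414 + 2.365Q = 174.597 - 1.767Q → Q* = 40.2185.
Gap = |64.1803 − 40.2185| = 23.9618.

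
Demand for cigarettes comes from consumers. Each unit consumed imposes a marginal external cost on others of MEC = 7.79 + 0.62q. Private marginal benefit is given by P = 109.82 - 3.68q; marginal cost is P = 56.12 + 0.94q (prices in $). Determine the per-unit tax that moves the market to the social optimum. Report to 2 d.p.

Social marginal benefit = demand − MEC = 102.03 - 4.30q.
Set SMB = MC: 102.03 - 4.30q = 56.12 + 0.94q → q* = 8.7615.
The Pigouvian tax equals MEC at q*: 7.79 + 0.62×8.7615 = 13.2221.

tax = $13.22 per unit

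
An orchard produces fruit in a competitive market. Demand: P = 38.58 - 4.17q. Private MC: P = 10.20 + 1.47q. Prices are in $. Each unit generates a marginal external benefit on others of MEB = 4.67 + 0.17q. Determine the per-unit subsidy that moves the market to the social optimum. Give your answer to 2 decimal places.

subsidy = $5.70 per unit

Social marginal cost = private MC − MEB = 5.53 + 1.30q.
Set SMC = demand: 5.53 + 1.30q = 38.58 - 4.17q → q* = 6.0420.
The Pigouvian subsidy equals MEB at q*: 4.67 + 0.17×6.0420 = 5.6971.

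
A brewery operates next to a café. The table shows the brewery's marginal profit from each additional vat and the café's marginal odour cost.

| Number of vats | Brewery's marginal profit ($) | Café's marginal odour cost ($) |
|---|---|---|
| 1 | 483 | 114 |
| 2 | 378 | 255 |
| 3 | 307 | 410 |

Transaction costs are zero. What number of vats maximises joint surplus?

2

Bargaining reaches the level where marginal profit last exceeds marginal odour cost.
That holds through level 2 (378 ≥ 255) but not at 3 (307 < 410).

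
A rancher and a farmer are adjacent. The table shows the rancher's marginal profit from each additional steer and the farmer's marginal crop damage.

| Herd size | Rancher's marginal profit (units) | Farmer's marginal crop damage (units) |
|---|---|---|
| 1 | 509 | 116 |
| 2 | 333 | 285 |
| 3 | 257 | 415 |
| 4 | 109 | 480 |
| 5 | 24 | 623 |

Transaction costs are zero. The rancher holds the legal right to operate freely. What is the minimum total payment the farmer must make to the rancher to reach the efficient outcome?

Left alone the rancher would choose level 5 (marginal profit stays positive).
Efficient level: k* = 2 (marginal profit ≥ marginal crop damage through 2).
The farmer must at least cover the rancher's forgone profit from cutting 5→2: 257 + 109 + 24 = 390.

390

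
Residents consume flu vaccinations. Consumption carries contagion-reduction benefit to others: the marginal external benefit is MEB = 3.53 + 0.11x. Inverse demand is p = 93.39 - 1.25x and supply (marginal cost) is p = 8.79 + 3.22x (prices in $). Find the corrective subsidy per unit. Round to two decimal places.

Social marginal benefit = demand + MEB = 96.92 - 1.14x.
Set SMB = MC: 96.92 - 1.14x = 8.79 + 3.22x → x* = 20.2133.
The Pigouvian subsidy equals MEB at x*: 3.53 + 0.11×20.2133 = 5.7535.

subsidy = $5.75 per unit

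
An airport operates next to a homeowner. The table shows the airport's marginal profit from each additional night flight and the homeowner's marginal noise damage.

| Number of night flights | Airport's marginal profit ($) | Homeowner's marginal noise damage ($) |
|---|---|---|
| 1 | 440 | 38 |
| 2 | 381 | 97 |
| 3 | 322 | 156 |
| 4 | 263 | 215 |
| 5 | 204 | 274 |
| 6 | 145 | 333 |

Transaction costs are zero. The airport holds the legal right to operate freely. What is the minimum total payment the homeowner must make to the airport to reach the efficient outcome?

Left alone the airport would choose level 6 (marginal profit stays positive).
Efficient level: k* = 4 (marginal profit ≥ marginal noise damage through 4).
The homeowner must at least cover the airport's forgone profit from cutting 6→4: 204 + 145 = 349.

$349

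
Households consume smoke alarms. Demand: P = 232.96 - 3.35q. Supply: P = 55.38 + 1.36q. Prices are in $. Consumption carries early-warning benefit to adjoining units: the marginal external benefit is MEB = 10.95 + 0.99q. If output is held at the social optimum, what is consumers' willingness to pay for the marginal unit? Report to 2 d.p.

P = $63.18

Social marginal benefit = demand + MEB = 243.91 - 2.36q.
Set SMB = MC: 243.91 - 2.36q = 55.38 + 1.36q → q* = 50.6801.
Consumer price on the demand curve at q*: 232.96 − 3.35×50.6801 = 63.1817.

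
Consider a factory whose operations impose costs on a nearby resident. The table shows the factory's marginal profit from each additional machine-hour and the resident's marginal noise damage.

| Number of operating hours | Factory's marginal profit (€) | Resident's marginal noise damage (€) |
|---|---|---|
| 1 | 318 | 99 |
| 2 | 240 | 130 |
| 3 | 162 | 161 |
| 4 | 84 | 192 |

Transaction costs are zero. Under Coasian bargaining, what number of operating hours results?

3

Bargaining reaches the level where marginal profit last exceeds marginal noise damage.
That holds through level 3 (162 ≥ 161) but not at 4 (84 < 192).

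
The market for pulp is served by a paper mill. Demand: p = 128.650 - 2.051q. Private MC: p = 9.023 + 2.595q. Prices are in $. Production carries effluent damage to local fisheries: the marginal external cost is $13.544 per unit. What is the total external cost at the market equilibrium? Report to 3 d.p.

$348.736

Market equilibrium (private): 9.023 + 2.595q = 128.650 - 2.051q → q_m = 25.7484.
Total external cost = MEC × q_m = 13.544 × 25.7484 = 348.7363.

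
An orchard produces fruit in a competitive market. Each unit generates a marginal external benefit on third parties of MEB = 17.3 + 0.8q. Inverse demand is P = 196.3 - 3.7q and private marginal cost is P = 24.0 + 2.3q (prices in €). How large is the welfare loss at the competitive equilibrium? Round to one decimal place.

Market equilibrium (private): 24.0 + 2.3q = 196.3 - 3.7q → q_m = 28.7167.
Social marginal cost = private MC − MEB = 6.7 + 1.5q.
Set SMC = demand: 6.7 + 1.5q = 196.3 - 3.7q → q* = 36.4615.
The loss is the area between SMC and demand from q* to q_m; with linear curves that's a triangle of height MEB(q_m).
DWL = ½ × 7.7448 × 40.2733 = 155.9543.

DWL = €156.0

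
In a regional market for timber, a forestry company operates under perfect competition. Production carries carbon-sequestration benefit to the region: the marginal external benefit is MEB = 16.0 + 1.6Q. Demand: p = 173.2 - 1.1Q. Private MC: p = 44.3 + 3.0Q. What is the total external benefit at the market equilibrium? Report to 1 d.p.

1293.8

Market equilibrium (private): 44.3 + 3.0Q = 173.2 - 1.1Q → Q_m = 31.4390.
Total external benefit = ∫₀^{Q_m} (16.0 + 1.6Q) dQ = 16.0×31.4390 + ½×1.6×31.4390² = 1293.7526.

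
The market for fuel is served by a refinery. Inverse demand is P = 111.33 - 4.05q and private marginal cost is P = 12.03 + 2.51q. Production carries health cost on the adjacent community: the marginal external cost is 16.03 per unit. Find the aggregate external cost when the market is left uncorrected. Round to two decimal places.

242.65

Market equilibrium (private): 12.03 + 2.51q = 111.33 - 4.05q → q_m = 15.1372.
Total external cost = MEC × q_m = 16.03 × 15.1372 = 242.6493.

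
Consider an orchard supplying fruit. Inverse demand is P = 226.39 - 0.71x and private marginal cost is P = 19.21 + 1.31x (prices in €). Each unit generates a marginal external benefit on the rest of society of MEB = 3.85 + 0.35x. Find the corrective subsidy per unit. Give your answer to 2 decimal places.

subsidy = €48.08 per unit

Social marginal cost = private MC − MEB = 15.36 + 0.96x.
Set SMC = demand: 15.36 + 0.96x = 226.39 - 0.71x → x* = 126.3653.
The Pigouvian subsidy equals MEB at x*: 3.85 + 0.35×126.3653 = 48.0779.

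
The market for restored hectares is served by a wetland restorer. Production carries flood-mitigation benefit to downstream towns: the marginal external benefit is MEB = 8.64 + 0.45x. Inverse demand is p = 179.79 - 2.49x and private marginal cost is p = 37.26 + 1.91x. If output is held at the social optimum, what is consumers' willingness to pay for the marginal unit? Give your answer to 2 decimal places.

Social marginal cost = private MC − MEB = 28.62 + 1.46x.
Set SMC = demand: 28.62 + 1.46x = 179.79 - 2.49x → x* = 38.2709.
Consumer price on the demand curve at x*: 179.79 − 2.49×38.2709 = 84.4955.

P = 84.50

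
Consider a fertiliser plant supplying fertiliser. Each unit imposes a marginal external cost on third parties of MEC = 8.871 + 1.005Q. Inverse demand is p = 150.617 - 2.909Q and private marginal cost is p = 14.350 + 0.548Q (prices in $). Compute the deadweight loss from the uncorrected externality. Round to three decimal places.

DWL = $263.433

Market equilibrium (private): 14.350 + 0.548Q = 150.617 - 2.909Q → Q_m = 39.4177.
Social marginal cost = private MC + MEC = 23.221 + 1.553Q.
Set SMC = demand: 23.221 + 1.553Q = 150.617 - 2.909Q → Q* = 28.5513.
Between Q* and Q_m the wedge SMC − demand runs linearly from 0 to MEC(Q_m), so the loss is a triangle.
DWL = ½ × 10.8664 × 48.4858 = 263.4330.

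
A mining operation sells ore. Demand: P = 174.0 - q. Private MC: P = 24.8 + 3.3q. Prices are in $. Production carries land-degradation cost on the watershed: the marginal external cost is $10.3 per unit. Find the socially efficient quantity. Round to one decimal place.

q* = 32.3

Social marginal cost = private MC + MEC = 35.1 + 3.3q.
Set SMC = demand: 35.1 + 3.3q = 174.0 - q → q* = 32.3023.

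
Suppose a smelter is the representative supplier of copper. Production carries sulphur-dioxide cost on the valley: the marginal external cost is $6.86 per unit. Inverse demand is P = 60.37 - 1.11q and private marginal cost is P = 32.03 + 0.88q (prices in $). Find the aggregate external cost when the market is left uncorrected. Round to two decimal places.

$97.69

Market equilibrium (private): 32.03 + 0.88q = 60.37 - 1.11q → q_m = 14.2412.
Total external cost = MEC × q_m = 6.86 × 14.2412 = 97.6946.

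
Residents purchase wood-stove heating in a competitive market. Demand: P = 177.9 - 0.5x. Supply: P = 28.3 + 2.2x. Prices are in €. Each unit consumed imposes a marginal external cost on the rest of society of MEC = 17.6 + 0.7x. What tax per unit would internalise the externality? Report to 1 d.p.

tax = €44.8 per unit

Social marginal benefit = demand − MEC = 160.3 - 1.2x.
Set SMB = MC: 160.3 - 1.2x = 28.3 + 2.2x → x* = 38.8235.
The Pigouvian tax equals MEC at x*: 17.6 + 0.7×38.8235 = 44.7765.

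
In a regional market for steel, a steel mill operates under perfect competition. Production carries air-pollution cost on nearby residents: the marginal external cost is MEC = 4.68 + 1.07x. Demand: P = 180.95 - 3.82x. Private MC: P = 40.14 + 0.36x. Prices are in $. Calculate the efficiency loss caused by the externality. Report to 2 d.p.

Market equilibrium (private): 40.14 + 0.36x = 180.95 - 3.82x → x_m = 33.6866.
Social marginal cost = private MC + MEC = 44.82 + 1.43x.
Set SMC = demand: 44.82 + 1.43x = 180.95 - 3.82x → x* = 25.9295.
The welfare-loss triangle has base |x_m − x*| and height MEC(x_m) (the vertical gap between SMC and demand is zero at x* and MEC at x_m).
DWL = ½ × 7.7571 × 40.7247 = 157.9528.

DWL = $157.95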